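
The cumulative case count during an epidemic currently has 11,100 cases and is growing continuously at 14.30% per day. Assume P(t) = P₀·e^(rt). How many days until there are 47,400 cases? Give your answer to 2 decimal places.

47400 = 11100 · e^(0.143·t)
t = ln(47400/11100) / 0.143 = ln(4.27027) / 0.143 = 1.45168 / 0.143

t ≈ 10.15 days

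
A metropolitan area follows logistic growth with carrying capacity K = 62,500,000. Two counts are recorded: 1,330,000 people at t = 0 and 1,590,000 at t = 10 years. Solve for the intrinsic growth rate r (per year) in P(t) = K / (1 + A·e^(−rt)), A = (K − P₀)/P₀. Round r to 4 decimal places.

A = (62500000 − 1330000)/1330000 = 45.99248
1590000 = 62500000/(1 + 45.99248·e^(−r·10)) → e^(−10r) = (39.30818 − 1)/45.99248 = 0.832923
r = −ln(0.832923)/10 = 0.18281/10

r ≈ 0.0183 per year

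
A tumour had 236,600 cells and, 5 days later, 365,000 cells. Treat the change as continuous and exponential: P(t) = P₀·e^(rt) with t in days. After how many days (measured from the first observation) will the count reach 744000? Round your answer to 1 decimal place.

r = ln(365000/236600) / 5 ≈ 0.086705 per day
t = ln(744000/236600) / r = 1.14567 / 0.086705 ≈ 13.213

t ≈ 13.2 days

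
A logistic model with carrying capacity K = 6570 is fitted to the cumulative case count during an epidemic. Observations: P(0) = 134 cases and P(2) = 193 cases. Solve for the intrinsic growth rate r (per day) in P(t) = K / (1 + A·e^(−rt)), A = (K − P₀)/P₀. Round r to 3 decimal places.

A = (6570 − 134)/134 = 48.02985
193 = 6570/(1 + 48.02985·e^(−r·2)) → e^(−2r) = (34.04145 − 1)/48.02985 = 0.687936
r = −ln(0.687936)/2 = 0.37406/2

r ≈ 0.187 per day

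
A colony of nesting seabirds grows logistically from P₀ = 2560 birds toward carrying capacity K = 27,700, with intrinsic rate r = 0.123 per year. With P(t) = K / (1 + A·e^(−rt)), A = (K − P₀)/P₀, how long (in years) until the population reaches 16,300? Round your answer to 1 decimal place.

A = (27700 − 2560)/2560 = 9.82031
16300 = 27700/(1 + 9.82031·e^(−0.123t)) → 1 + 9.82031·e^(−0.123t) = 1.69939
e^(−0.123t) = 0.071218 → t = ln(14.04132)/0.123 = 2.642/0.123

t ≈ 21.5 years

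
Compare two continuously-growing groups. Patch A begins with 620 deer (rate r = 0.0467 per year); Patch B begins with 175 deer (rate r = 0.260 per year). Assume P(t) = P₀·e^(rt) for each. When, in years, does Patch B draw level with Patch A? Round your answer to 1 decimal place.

t ≈ 5.9 years

620·e^(0.0467t) = 175·e^(0.26t)
620/175 = e^((0.26 − 0.0467)t) → ln(3.54286) = 0.2133·t
t = 1.26493 / 0.2133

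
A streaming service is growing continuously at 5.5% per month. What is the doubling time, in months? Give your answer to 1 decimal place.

doubling time ≈ 12.6 months

doubling time = ln(2) / |r| = 0.69315 / 0.055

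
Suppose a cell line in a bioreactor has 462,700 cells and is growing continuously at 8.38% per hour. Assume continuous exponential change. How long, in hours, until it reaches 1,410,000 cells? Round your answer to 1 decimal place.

t ≈ 13.3 hours

1410000 = 462700 · e^(0.0838·t)
t = ln(1410000/462700) / 0.0838 = ln(3.04733) / 0.0838 = 1.11427 / 0.0838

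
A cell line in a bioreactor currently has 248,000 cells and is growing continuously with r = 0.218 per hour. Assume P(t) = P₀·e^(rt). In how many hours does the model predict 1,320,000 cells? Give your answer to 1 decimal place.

1320000 = 248000 · e^(0.218·t)
t = ln(1320000/248000) / 0.218 = ln(5.32258) / 0.218 = 1.67196 / 0.218

t ≈ 7.7 hours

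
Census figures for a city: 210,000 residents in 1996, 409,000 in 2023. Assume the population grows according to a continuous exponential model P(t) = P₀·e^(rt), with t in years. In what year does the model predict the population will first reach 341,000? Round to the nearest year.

r = ln(409000/210000) / 27 = 0.66661/27 ≈ 0.024689 per year
t = ln(341000/210000) / r = 0.48477/0.024689 ≈ 19.64 years after 1996

year 2016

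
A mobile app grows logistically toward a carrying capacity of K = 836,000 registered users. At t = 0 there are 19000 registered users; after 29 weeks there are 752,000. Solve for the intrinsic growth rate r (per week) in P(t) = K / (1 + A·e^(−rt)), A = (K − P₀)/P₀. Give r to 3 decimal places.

A = (836000 − 19000)/19000 = 43
752000 = 836000/(1 + 43·e^(−r·29)) → e^(−29r) = (1.1117 − 1)/43 = 0.002598
r = −ln(0.002598)/29 = 5.95312/29

r ≈ 0.205 per week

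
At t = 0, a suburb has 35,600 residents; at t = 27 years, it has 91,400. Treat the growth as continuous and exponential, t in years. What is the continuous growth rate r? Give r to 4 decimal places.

r ≈ 0.0349 per year

91400 = 35600 · e^(r·27)
e^(27r) = 91400/35600 = 2.56742
r = ln(2.56742) / 27 = 0.9429 / 27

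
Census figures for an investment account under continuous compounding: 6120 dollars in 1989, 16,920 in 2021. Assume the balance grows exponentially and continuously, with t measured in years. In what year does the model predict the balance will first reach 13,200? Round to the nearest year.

year 2013

r = ln(16920/6120) / 32 = 1.01693/32 ≈ 0.031779 per year
t = ln(13200/6120) / r = 0.76865/0.031779 ≈ 24.19 years after 1989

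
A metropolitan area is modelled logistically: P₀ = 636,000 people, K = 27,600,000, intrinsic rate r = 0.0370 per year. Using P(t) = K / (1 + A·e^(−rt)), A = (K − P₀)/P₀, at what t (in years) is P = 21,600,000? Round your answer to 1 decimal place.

t ≈ 135.9 years

A = (27600000 − 636000)/636000 = 42.39623
21600000 = 27600000/(1 + 42.39623·e^(−0.037t)) → 1 + 42.39623·e^(−0.037t) = 1.27778
e^(−0.037t) = 0.006552 → t = ln(152.62642)/0.037 = 5.02799/0.037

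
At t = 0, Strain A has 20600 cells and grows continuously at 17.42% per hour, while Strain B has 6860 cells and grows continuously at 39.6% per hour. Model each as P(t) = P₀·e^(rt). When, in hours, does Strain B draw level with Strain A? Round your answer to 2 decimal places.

20600·e^(0.1742t) = 6860·e^(0.396t)
20600/6860 = e^((0.396 − 0.1742)t) → ln(3.00292) = 0.2218·t
t = 1.09958 / 0.2218

t ≈ 4.96 hours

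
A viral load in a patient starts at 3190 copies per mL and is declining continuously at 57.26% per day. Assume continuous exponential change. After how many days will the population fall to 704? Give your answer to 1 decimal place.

t ≈ 2.6 days

704 = 3190 · e^(-0.5726·t)
t = ln(704/3190) / -0.5726 = ln(0.22069) / -0.5726 = -1.511 / -0.5726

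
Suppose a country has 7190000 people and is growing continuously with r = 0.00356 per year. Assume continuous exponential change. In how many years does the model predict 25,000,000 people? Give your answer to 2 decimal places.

25000000 = 7190000 · e^(0.00356·t)
t = ln(25000000/7190000) / 0.00356 = ln(3.47705) / 0.00356 = 1.24618 / 0.00356

t ≈ 350.05 years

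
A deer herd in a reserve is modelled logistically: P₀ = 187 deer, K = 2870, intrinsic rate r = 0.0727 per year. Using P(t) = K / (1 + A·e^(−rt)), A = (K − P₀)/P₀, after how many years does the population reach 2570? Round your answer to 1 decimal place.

t ≈ 66.2 years

A = (2870 − 187)/187 = 14.34759
2570 = 2870/(1 + 14.34759·e^(−0.0727t)) → 1 + 14.34759·e^(−0.0727t) = 1.11673
e^(−0.0727t) = 0.008136 → t = ln(122.91105)/0.0727 = 4.81146/0.0727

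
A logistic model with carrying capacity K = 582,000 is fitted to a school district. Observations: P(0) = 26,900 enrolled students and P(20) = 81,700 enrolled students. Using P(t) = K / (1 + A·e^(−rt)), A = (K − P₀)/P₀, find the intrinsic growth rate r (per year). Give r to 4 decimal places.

A = (582000 − 26900)/26900 = 20.63569
81700 = 582000/(1 + 20.63569·e^(−r·20)) → e^(−20r) = (7.12362 − 1)/20.63569 = 0.296749
r = −ln(0.296749)/20 = 1.21487/20

r ≈ 0.0607 per year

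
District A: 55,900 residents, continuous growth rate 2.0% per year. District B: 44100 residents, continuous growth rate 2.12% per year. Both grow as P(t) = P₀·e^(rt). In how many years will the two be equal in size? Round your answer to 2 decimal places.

t ≈ 197.59 years

55900·e^(0.02t) = 44100·e^(0.0212t)
55900/44100 = e^((0.0212 − 0.02)t) → ln(1.26757) = 0.0012·t
t = 0.2371 / 0.0012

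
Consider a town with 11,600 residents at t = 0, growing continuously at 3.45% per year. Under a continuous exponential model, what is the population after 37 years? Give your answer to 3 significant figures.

P(37) = 11600 · e^(0.0345·37) = 11600 · e^(1.2765)
= 11600 · 3.58407 ≈ 41575.25

≈ 41,600 residents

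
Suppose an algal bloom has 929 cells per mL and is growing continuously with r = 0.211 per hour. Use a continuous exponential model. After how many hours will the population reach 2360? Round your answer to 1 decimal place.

t ≈ 4.4 hours

2360 = 929 · e^(0.211·t)
t = ln(2360/929) / 0.211 = ln(2.54037) / 0.211 = 0.93231 / 0.211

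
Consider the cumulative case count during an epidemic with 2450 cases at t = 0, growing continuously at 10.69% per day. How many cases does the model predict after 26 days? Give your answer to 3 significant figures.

≈ 39,500 cases

P(26) = 2450 · e^(0.1069·26) = 2450 · e^(2.7794)
= 2450 · 16.10935 ≈ 39467.91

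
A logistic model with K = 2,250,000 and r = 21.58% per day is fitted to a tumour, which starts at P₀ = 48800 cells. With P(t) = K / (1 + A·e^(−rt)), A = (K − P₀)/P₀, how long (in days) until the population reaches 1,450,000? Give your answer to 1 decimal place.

A = (2250000 − 48800)/48800 = 45.10656
1450000 = 2250000/(1 + 45.10656·e^(−0.2158t)) → 1 + 45.10656·e^(−0.2158t) = 1.55172
e^(−0.2158t) = 0.012232 → t = ln(81.75564)/0.2158 = 4.40373/0.2158

t ≈ 20.4 days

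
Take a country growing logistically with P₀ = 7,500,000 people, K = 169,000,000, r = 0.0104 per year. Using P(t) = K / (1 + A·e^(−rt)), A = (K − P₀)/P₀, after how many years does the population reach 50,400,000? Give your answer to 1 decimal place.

A = (169000000 − 7500000)/7500000 = 21.53333
50400000 = 169000000/(1 + 21.53333·e^(−0.0104t)) → 1 + 21.53333·e^(−0.0104t) = 3.35317
e^(−0.0104t) = 0.109281 → t = ln(9.15076)/0.0104 = 2.21384/0.0104

t ≈ 212.9 years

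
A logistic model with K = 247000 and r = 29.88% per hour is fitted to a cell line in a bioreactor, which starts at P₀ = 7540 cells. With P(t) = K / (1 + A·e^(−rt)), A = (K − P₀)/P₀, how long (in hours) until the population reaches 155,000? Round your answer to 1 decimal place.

t ≈ 13.3 hours

A = (247000 − 7540)/7540 = 31.75862
155000 = 247000/(1 + 31.75862·e^(−0.2988t)) → 1 + 31.75862·e^(−0.2988t) = 1.59355
e^(−0.2988t) = 0.018689 → t = ln(53.50637)/0.2988 = 3.9798/0.2988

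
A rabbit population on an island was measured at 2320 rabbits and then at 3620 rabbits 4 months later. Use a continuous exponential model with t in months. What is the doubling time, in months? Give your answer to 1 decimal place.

doubling time ≈ 6.2 months

r = ln(3620/2320) / 4 = ln(1.56034) / 4 ≈ 0.111227 per month
doubling time = ln 2 / |r| = 0.69315 / 0.111227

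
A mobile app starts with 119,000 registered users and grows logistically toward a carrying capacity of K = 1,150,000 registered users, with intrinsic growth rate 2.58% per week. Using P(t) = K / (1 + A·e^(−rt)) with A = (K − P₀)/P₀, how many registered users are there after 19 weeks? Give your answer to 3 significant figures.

A = (1150000 − 119000)/119000 = 8.66387
P(19) = 1150000 / (1 + 8.66387·e^(−0.0258·19)) = 1150000 / (1 + 8.66387·0.612504)
= 1150000 / 6.30665 ≈ 182347.17

≈ 182,000 registered users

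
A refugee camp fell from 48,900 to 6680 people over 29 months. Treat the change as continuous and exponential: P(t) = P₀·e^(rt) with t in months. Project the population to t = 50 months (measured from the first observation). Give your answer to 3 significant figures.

≈ 1,580 people

r = ln(6680/48900) / 29 ≈ -0.068643 per month
P(50) = 48900 · e^(-0.068643·50) = 48900 · 0.03232 ≈ 1580.29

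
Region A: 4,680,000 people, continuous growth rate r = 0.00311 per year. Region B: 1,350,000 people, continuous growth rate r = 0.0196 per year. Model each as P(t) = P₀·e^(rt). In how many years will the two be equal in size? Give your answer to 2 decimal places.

4680000·e^(0.00311t) = 1350000·e^(0.0196t)
4680000/1350000 = e^((0.0196 − 0.00311)t) → ln(3.46667) = 0.01649·t
t = 1.24319 / 0.01649

t ≈ 75.39 years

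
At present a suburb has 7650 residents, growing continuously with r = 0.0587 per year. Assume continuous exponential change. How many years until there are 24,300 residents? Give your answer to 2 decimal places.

24300 = 7650 · e^(0.0587·t)
t = ln(24300/7650) / 0.0587 = ln(3.17647) / 0.0587 = 1.15577 / 0.0587

t ≈ 19.69 years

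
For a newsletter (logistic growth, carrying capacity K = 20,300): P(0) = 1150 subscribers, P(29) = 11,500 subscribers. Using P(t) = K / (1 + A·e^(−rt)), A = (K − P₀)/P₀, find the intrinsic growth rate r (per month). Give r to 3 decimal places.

A = (20300 − 1150)/1150 = 16.65217
11500 = 20300/(1 + 16.65217·e^(−r·29)) → e^(−29r) = (1.76522 − 1)/16.65217 = 0.045953
r = −ln(0.045953)/29 = 3.08014/29

r ≈ 0.106 per month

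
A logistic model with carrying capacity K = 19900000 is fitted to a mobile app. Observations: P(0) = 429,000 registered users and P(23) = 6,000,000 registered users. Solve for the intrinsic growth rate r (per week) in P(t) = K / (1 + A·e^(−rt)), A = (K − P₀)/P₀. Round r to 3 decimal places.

A = (19900000 − 429000)/429000 = 45.38695
6000000 = 19900000/(1 + 45.38695·e^(−r·23)) → e^(−23r) = (3.31667 − 1)/45.38695 = 0.051043
r = −ln(0.051043)/23 = 2.9751/23

r ≈ 0.129 per week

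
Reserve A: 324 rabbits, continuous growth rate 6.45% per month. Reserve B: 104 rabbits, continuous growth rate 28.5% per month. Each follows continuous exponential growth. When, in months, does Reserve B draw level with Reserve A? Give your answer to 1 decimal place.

t ≈ 5.2 months

324·e^(0.0645t) = 104·e^(0.285t)
324/104 = e^((0.285 − 0.0645)t) → ln(3.11538) = 0.2205·t
t = 1.13635 / 0.2205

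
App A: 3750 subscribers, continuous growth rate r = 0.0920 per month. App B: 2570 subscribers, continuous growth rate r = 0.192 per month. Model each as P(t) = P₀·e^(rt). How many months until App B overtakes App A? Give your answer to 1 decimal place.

t ≈ 3.8 months

3750·e^(0.092t) = 2570·e^(0.192t)
3750/2570 = e^((0.192 − 0.092)t) → ln(1.45914) = 0.1·t
t = 0.37785 / 0.1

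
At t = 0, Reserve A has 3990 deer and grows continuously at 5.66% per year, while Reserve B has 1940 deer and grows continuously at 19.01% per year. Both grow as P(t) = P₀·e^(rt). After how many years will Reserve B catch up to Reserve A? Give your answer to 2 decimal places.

t ≈ 5.40 years

3990·e^(0.0566t) = 1940·e^(0.1901t)
3990/1940 = e^((0.1901 − 0.0566)t) → ln(2.0567) = 0.1335·t
t = 0.7211 / 0.1335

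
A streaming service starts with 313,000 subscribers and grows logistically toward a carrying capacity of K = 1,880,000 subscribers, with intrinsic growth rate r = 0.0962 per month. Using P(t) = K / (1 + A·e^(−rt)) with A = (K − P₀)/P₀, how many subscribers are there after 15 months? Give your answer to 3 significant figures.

A = (1880000 − 313000)/313000 = 5.00639
P(15) = 1880000 / (1 + 5.00639·e^(−0.0962·15)) = 1880000 / (1 + 5.00639·0.236218)
= 1880000 / 2.1826 ≈ 861358.18

≈ 861,000 subscribers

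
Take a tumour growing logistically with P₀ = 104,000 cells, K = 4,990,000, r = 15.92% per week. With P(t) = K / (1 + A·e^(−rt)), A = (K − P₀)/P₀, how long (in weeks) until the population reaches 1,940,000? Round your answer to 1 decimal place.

t ≈ 21.3 weeks

A = (4990000 − 104000)/104000 = 46.98077
1940000 = 4990000/(1 + 46.98077·e^(−0.1592t)) → 1 + 46.98077·e^(−0.1592t) = 2.57216
e^(−0.1592t) = 0.033464 → t = ln(29.88285)/0.1592 = 3.39728/0.1592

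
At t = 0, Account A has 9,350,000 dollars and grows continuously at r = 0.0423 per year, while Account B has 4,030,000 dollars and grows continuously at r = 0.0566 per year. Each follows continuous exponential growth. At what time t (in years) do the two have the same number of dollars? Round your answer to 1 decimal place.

t ≈ 58.9 years

9350000·e^(0.0423t) = 4030000·e^(0.0566t)
9350000/4030000 = e^((0.0566 − 0.0423)t) → ln(2.3201) = 0.0143·t
t = 0.84161 / 0.0143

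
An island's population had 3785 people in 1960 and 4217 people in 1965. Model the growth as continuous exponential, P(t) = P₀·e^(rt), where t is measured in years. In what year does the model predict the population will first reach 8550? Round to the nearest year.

year 1998

r = ln(4217/3785) / 5 = 0.10808/5 ≈ 0.021616 per year
t = ln(8550/3785) / r = 0.81489/0.021616 ≈ 37.7 years after 1960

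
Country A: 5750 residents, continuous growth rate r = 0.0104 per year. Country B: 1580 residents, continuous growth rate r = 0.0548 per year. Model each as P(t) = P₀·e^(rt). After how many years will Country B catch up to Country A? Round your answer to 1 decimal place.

t ≈ 29.1 years

5750·e^(0.0104t) = 1580·e^(0.0548t)
5750/1580 = e^((0.0548 − 0.0104)t) → ln(3.63924) = 0.0444·t
t = 1.29178 / 0.0444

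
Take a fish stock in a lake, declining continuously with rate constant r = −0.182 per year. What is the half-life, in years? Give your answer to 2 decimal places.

half-life = ln(2) / |r| = 0.69315 / 0.182

half-life ≈ 3.81 years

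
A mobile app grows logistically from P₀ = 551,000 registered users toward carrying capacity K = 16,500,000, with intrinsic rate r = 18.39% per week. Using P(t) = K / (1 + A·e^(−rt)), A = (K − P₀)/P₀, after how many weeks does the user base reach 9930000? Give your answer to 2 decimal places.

t ≈ 20.55 weeks

A = (16500000 − 551000)/551000 = 28.94555
9930000 = 16500000/(1 + 28.94555·e^(−0.1839t)) → 1 + 28.94555·e^(−0.1839t) = 1.66163
e^(−0.1839t) = 0.022858 → t = ln(43.74876)/0.1839 = 3.77846/0.1839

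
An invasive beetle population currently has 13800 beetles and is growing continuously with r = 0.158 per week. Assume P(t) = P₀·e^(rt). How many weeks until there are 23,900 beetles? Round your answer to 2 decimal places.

t ≈ 3.48 weeks

23900 = 13800 · e^(0.158·t)
t = ln(23900/13800) / 0.158 = ln(1.73188) / 0.158 = 0.54921 / 0.158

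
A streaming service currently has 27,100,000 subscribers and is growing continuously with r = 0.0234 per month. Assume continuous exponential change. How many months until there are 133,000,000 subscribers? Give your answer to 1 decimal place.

133000000 = 27100000 · e^(0.0234·t)
t = ln(133000000/27100000) / 0.0234 = ln(4.90775) / 0.0234 = 1.59082 / 0.0234

t ≈ 68.0 months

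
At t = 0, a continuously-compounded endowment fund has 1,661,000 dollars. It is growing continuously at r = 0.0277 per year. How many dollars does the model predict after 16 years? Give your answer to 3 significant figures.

≈ 2,590,000 dollars

P(16) = 1661000 · e^(0.0277·16) = 1661000 · e^(0.4432)
= 1661000 · 1.55768 ≈ 2587312.86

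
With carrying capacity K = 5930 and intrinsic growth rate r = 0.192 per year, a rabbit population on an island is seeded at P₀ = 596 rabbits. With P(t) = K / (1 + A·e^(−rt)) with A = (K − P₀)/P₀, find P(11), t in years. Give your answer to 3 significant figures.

≈ 2,850 rabbits

A = (5930 − 596)/596 = 8.94966
P(11) = 5930 / (1 + 8.94966·e^(−0.192·11)) = 5930 / (1 + 8.94966·0.120996)
= 5930 / 2.08287 ≈ 2847.03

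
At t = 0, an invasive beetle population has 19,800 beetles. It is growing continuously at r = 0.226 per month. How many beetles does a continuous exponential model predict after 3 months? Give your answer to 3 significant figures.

≈ 39,000 beetles

P(3) = 19800 · e^(0.226·3) = 19800 · e^(0.678)
= 19800 · 1.96993 ≈ 39004.69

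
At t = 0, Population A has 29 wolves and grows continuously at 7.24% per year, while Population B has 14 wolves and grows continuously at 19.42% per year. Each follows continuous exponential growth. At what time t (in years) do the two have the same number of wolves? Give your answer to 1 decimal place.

29·e^(0.0724t) = 14·e^(0.1942t)
29/14 = e^((0.1942 − 0.0724)t) → ln(2.07143) = 0.1218·t
t = 0.72824 / 0.1218

t ≈ 6.0 years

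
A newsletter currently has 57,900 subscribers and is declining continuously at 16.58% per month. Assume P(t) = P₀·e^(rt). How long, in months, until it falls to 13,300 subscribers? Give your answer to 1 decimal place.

t ≈ 8.9 months

13300 = 57900 · e^(-0.1658·t)
t = ln(13300/57900) / -0.1658 = ln(0.22971) / -0.1658 = -1.47095 / -0.1658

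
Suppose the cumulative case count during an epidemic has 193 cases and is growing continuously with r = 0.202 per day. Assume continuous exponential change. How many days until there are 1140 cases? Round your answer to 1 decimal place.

t ≈ 8.8 days

1140 = 193 · e^(0.202·t)
t = ln(1140/193) / 0.202 = ln(5.90674) / 0.202 = 1.77609 / 0.202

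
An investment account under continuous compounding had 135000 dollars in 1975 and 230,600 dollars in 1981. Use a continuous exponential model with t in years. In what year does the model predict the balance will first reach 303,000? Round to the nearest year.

r = ln(230600/135000) / 6 = 0.53541/6 ≈ 0.089235 per year
t = ln(303000/135000) / r = 0.80846/0.089235 ≈ 9.06 years after 1975

year 1984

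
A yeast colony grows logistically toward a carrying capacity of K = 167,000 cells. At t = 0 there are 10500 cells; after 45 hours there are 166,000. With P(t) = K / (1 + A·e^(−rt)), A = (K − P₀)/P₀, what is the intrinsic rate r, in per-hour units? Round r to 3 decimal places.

r ≈ 0.174 per hour

A = (167000 − 10500)/10500 = 14.90476
166000 = 167000/(1 + 14.90476·e^(−r·45)) → e^(−45r) = (1.00602 − 1)/14.90476 = 0.000404
r = −ln(0.000404)/45 = 7.81367/45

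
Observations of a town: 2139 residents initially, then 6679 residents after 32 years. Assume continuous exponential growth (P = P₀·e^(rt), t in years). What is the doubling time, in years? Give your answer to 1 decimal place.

doubling time ≈ 19.5 years

r = ln(6679/2139) / 32 = ln(3.12249) / 32 ≈ 0.035582 per year
doubling time = ln 2 / |r| = 0.69315 / 0.035582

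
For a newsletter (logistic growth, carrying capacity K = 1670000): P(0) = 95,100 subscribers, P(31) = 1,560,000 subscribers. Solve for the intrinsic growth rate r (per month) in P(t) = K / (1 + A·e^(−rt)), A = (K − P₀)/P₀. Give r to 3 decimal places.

r ≈ 0.176 per month

A = (1670000 − 95100)/95100 = 16.56046
1560000 = 1670000/(1 + 16.56046·e^(−r·31)) → e^(−31r) = (1.07051 − 1)/16.56046 = 0.004258
r = −ln(0.004258)/31 = 5.45898/31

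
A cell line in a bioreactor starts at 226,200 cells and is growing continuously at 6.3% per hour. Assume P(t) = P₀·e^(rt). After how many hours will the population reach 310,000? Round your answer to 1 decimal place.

t ≈ 5.0 hours

310000 = 226200 · e^(0.063·t)
t = ln(310000/226200) / 0.063 = ln(1.37047) / 0.063 = 0.31515 / 0.063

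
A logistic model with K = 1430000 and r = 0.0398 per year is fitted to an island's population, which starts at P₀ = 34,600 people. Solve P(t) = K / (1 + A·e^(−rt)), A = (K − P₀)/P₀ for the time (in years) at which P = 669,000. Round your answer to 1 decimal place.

t ≈ 89.7 years

A = (1430000 − 34600)/34600 = 40.32948
669000 = 1430000/(1 + 40.32948·e^(−0.0398t)) → 1 + 40.32948·e^(−0.0398t) = 2.13752
e^(−0.0398t) = 0.028206 → t = ln(35.45391)/0.0398 = 3.56823/0.0398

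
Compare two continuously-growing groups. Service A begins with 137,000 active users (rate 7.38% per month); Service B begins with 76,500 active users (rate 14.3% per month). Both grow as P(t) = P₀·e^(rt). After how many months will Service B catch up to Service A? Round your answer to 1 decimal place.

137000·e^(0.0738t) = 76500·e^(0.143t)
137000/76500 = e^((0.143 − 0.0738)t) → ln(1.79085) = 0.0692·t
t = 0.58269 / 0.0692

t ≈ 8.4 months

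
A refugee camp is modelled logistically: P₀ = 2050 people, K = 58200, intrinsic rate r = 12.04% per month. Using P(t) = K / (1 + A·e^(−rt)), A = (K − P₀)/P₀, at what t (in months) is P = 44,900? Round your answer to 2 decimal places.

A = (58200 − 2050)/2050 = 27.39024
44900 = 58200/(1 + 27.39024·e^(−0.1204t)) → 1 + 27.39024·e^(−0.1204t) = 1.29621
e^(−0.1204t) = 0.010815 → t = ln(92.46782)/0.1204 = 4.52686/0.1204

t ≈ 37.60 months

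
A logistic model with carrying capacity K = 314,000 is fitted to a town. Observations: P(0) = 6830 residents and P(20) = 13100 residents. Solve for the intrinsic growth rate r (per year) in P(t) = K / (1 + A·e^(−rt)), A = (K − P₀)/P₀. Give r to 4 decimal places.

A = (314000 − 6830)/6830 = 44.97365
13100 = 314000/(1 + 44.97365·e^(−r·20)) → e^(−20r) = (23.96947 − 1)/44.97365 = 0.510732
r = −ln(0.510732)/20 = 0.67191/20

r ≈ 0.0336 per year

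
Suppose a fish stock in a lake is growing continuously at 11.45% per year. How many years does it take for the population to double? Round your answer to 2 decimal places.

doubling time = ln(2) / |r| = 0.69315 / 0.1145

doubling time ≈ 6.05 years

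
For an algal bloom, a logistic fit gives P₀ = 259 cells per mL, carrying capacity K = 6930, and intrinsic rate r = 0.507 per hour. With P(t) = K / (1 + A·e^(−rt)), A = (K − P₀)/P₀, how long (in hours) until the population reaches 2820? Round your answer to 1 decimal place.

A = (6930 − 259)/259 = 25.75676
2820 = 6930/(1 + 25.75676·e^(−0.507t)) → 1 + 25.75676·e^(−0.507t) = 2.45745
e^(−0.507t) = 0.056585 → t = ln(17.67252)/0.507 = 2.87201/0.507

t ≈ 5.7 hours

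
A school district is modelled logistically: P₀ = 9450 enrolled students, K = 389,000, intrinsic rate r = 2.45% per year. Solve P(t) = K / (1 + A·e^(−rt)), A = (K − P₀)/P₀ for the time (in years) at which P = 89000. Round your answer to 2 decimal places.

A = (389000 − 9450)/9450 = 40.16402
89000 = 389000/(1 + 40.16402·e^(−0.0245t)) → 1 + 40.16402·e^(−0.0245t) = 4.37079
e^(−0.0245t) = 0.083926 → t = ln(11.91533)/0.0245 = 2.47783/0.0245

t ≈ 101.14 years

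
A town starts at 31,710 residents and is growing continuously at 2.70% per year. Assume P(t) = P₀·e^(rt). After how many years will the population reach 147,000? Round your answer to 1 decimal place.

147000 = 31710 · e^(0.027·t)
t = ln(147000/31710) / 0.027 = ln(4.63576) / 0.027 = 1.5338 / 0.027

t ≈ 56.8 years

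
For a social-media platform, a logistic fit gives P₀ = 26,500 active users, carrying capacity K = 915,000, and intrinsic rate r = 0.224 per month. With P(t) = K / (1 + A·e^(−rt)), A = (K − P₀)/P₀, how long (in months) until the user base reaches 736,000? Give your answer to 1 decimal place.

A = (915000 − 26500)/26500 = 33.5283
736000 = 915000/(1 + 33.5283·e^(−0.224t)) → 1 + 33.5283·e^(−0.224t) = 1.24321
e^(−0.224t) = 0.007254 → t = ln(137.85939)/0.224 = 4.92623/0.224

t ≈ 22.0 months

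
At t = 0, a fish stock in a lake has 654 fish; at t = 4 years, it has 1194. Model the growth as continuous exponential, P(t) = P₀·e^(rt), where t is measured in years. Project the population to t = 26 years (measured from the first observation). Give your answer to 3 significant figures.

≈ 32,700 fish

r = ln(1194/654) / 4 ≈ 0.150489 per year
P(26) = 654 · e^(0.150489·26) = 654 · 50.03487 ≈ 32722.8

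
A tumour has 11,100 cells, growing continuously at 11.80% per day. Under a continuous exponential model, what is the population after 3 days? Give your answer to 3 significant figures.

≈ 15,800 cells

P(3) = 11100 · e^(0.118·3) = 11100 · e^(0.354)
= 11100 · 1.42476 ≈ 15814.78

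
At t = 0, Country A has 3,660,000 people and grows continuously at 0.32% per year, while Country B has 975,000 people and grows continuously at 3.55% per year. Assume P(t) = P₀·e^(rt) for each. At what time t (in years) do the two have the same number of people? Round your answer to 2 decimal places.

t ≈ 40.95 years

3660000·e^(0.0032t) = 975000·e^(0.0355t)
3660000/975000 = e^((0.0355 − 0.0032)t) → ln(3.75385) = 0.0323·t
t = 1.32278 / 0.0323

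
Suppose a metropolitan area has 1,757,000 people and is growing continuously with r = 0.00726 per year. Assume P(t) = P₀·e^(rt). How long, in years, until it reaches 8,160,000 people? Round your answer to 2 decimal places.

8160000 = 1757000 · e^(0.00726·t)
t = ln(8160000/1757000) / 0.00726 = ln(4.64428) / 0.00726 = 1.53564 / 0.00726

t ≈ 211.52 years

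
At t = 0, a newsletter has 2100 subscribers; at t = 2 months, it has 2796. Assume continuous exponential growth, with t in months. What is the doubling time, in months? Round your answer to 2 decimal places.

r = ln(2796/2100) / 2 = ln(1.33143) / 2 ≈ 0.143126 per month
doubling time = ln 2 / |r| = 0.69315 / 0.143126

doubling time ≈ 4.84 months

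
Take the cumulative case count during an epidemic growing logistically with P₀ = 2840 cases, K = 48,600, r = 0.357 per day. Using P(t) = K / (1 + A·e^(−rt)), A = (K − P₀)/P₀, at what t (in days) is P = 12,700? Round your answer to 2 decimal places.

t ≈ 4.88 days

A = (48600 − 2840)/2840 = 16.11268
12700 = 48600/(1 + 16.11268·e^(−0.357t)) → 1 + 16.11268·e^(−0.357t) = 3.82677
e^(−0.357t) = 0.175438 → t = ln(5.70003)/0.357 = 1.74047/0.357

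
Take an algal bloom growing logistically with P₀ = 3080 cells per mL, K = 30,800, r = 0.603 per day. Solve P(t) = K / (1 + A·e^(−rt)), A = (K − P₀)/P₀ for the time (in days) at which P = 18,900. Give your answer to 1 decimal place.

t ≈ 4.4 days

A = (30800 − 3080)/3080 = 9
18900 = 30800/(1 + 9·e^(−0.603t)) → 1 + 9·e^(−0.603t) = 1.62963
e^(−0.603t) = 0.069959 → t = ln(14.29412)/0.603 = 2.65985/0.603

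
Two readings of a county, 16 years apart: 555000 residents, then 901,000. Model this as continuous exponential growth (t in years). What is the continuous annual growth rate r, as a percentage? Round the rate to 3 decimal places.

901000 = 555000 · e^(r·16)
e^(16r) = 901000/555000 = 1.62342
r = ln(1.62342) / 16 = 0.48454 / 16

r ≈ 3.028% per year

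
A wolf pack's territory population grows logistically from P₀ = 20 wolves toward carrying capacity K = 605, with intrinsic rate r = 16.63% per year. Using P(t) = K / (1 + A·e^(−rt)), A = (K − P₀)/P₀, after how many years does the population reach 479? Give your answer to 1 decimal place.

t ≈ 28.3 years

A = (605 − 20)/20 = 29.25
479 = 605/(1 + 29.25·e^(−0.1663t)) → 1 + 29.25·e^(−0.1663t) = 1.26305
e^(−0.1663t) = 0.008993 → t = ln(111.19643)/0.1663 = 4.7113/0.1663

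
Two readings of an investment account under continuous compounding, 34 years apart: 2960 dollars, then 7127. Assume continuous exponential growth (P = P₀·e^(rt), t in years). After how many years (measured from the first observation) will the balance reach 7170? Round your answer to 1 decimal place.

t ≈ 34.2 years

r = ln(7127/2960) / 34 ≈ 0.025844 per year
t = ln(7170/2960) / r = 0.88472 / 0.025844 ≈ 34.233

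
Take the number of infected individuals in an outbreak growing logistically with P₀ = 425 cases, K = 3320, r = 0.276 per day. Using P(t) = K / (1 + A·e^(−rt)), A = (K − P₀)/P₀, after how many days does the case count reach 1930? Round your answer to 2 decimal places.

A = (3320 − 425)/425 = 6.81176
1930 = 3320/(1 + 6.81176·e^(−0.276t)) → 1 + 6.81176·e^(−0.276t) = 1.72021
e^(−0.276t) = 0.10573 → t = ln(9.45806)/0.276 = 2.24687/0.276

t ≈ 8.14 days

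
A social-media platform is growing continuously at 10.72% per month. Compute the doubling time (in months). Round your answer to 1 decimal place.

doubling time ≈ 6.5 months

doubling time = ln(2) / |r| = 0.69315 / 0.1072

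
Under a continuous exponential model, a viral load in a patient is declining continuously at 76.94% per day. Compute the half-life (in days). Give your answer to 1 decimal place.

half-life = ln(2) / |r| = 0.69315 / 0.7694

half-life ≈ 0.9 days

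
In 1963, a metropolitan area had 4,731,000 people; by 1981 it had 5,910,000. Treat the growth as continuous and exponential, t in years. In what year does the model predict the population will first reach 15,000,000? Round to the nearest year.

r = ln(5910000/4731000) / 18 = 0.22251/18 ≈ 0.012362 per year
t = ln(15000000/4731000) / r = 1.15391/0.012362 ≈ 93.35 years after 1963

year 2056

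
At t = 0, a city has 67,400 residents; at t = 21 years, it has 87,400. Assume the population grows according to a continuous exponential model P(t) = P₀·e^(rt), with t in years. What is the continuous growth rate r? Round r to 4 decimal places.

r ≈ 0.0124 per year

87400 = 67400 · e^(r·21)
e^(21r) = 87400/67400 = 1.29674
r = ln(1.29674) / 21 = 0.25985 / 21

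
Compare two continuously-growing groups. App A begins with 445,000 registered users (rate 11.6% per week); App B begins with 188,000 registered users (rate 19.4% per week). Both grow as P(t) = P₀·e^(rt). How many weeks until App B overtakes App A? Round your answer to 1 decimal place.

445000·e^(0.116t) = 188000·e^(0.194t)
445000/188000 = e^((0.194 − 0.116)t) → ln(2.36702) = 0.078·t
t = 0.86163 / 0.078

t ≈ 11.0 weeks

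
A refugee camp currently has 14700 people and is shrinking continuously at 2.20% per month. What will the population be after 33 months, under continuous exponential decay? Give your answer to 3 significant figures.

≈ 7,110 people

P(33) = 14700 · e^(-0.022·33) = 14700 · e^(-0.726)
= 14700 · 0.48384 ≈ 7112.46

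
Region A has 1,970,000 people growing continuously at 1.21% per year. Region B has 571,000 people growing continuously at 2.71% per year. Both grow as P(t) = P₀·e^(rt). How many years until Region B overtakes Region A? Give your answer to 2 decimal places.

1970000·e^(0.0121t) = 571000·e^(0.0271t)
1970000/571000 = e^((0.0271 − 0.0121)t) → ln(3.45009) = 0.015·t
t = 1.2384 / 0.015

t ≈ 82.56 years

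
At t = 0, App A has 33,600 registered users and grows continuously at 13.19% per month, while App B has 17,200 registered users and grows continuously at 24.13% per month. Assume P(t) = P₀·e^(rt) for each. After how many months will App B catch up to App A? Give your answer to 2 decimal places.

t ≈ 6.12 months

33600·e^(0.1319t) = 17200·e^(0.2413t)
33600/17200 = e^((0.2413 − 0.1319)t) → ln(1.95349) = 0.1094·t
t = 0.66962 / 0.1094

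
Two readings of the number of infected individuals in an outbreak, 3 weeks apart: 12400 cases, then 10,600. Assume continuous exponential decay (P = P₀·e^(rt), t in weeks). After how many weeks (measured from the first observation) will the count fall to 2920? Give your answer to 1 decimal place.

r = ln(10600/12400) / 3 ≈ -0.052281 per week
t = ln(2920/12400) / r = -1.44611 / -0.052281 ≈ 27.66

t ≈ 27.7 weeks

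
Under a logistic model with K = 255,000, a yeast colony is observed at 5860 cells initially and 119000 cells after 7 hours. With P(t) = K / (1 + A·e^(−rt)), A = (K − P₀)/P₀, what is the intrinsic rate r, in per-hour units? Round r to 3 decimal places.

r ≈ 0.517 per hour

A = (255000 − 5860)/5860 = 42.51536
119000 = 255000/(1 + 42.51536·e^(−r·7)) → e^(−7r) = (2.14286 − 1)/42.51536 = 0.026881
r = −ln(0.026881)/7 = 3.61633/7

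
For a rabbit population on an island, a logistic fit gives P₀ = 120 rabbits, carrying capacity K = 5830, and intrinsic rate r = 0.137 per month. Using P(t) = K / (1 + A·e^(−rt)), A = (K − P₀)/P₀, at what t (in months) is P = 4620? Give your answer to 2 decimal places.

A = (5830 − 120)/120 = 47.58333
4620 = 5830/(1 + 47.58333·e^(−0.137t)) → 1 + 47.58333·e^(−0.137t) = 1.2619
e^(−0.137t) = 0.005504 → t = ln(181.68182)/0.137 = 5.20226/0.137

t ≈ 37.97 months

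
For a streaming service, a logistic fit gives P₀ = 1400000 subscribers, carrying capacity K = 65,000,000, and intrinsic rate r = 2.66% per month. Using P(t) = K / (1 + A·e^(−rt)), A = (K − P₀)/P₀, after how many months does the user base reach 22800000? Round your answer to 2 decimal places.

A = (65000000 − 1400000)/1400000 = 45.42857
22800000 = 65000000/(1 + 45.42857·e^(−0.0266t)) → 1 + 45.42857·e^(−0.0266t) = 2.85088
e^(−0.0266t) = 0.040743 → t = ln(24.54435)/0.0266 = 3.20048/0.0266

t ≈ 120.32 months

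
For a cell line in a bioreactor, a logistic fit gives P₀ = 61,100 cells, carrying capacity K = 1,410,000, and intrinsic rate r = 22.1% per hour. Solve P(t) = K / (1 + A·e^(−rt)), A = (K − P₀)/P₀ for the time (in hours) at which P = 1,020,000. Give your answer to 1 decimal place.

t ≈ 18.4 hours

A = (1410000 − 61100)/61100 = 22.07692
1020000 = 1410000/(1 + 22.07692·e^(−0.221t)) → 1 + 22.07692·e^(−0.221t) = 1.38235
e^(−0.221t) = 0.017319 → t = ln(57.73964)/0.221 = 4.05594/0.221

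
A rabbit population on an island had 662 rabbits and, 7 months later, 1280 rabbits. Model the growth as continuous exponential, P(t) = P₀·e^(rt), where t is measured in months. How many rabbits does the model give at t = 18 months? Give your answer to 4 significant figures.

r = ln(1280/662) / 7 ≈ 0.094193 per month
P(18) = 662 · e^(0.094193·18) = 662 · 5.44921 ≈ 3607.38

≈ 3,607 rabbits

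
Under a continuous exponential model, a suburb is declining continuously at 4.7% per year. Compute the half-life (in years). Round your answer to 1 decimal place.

half-life ≈ 14.7 years

half-life = ln(2) / |r| = 0.69315 / 0.047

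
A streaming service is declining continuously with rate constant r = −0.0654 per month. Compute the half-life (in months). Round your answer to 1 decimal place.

half-life ≈ 10.6 months

half-life = ln(2) / |r| = 0.69315 / 0.0654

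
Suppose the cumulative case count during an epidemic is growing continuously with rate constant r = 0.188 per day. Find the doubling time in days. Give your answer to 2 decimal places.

doubling time ≈ 3.69 days

doubling time = ln(2) / |r| = 0.69315 / 0.188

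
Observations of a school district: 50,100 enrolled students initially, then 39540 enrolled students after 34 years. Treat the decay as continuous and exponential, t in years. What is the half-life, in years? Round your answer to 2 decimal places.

half-life ≈ 99.56 years

r = ln(39540/50100) / 34 = ln(0.78922) / 34 ≈ -0.006962 per year
half-life = ln 2 / |r| = 0.69315 / 0.006962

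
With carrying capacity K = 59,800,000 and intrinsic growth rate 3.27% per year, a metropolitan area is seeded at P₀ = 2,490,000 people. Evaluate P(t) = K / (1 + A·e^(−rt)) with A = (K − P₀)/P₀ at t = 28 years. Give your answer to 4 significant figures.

≈ 5,855,000 people

A = (59800000 − 2490000)/2490000 = 23.01606
P(28) = 59800000 / (1 + 23.01606·e^(−0.0327·28)) = 59800000 / (1 + 23.01606·0.400276)
= 59800000 / 10.21279 ≈ 5855404.56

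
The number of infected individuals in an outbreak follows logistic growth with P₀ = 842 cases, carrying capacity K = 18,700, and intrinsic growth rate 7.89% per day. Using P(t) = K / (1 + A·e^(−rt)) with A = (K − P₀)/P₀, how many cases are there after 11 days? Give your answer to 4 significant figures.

A = (18700 − 842)/842 = 21.20903
P(11) = 18700 / (1 + 21.20903·e^(−0.0789·11)) = 18700 / (1 + 21.20903·0.419832)
= 18700 / 9.90423 ≈ 1888.08

≈ 1,888 cases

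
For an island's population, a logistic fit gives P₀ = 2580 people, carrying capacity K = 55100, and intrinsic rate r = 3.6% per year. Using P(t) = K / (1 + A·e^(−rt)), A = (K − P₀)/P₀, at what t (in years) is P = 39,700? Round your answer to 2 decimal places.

t ≈ 110.01 years

A = (55100 − 2580)/2580 = 20.35659
39700 = 55100/(1 + 20.35659·e^(−0.036t)) → 1 + 20.35659·e^(−0.036t) = 1.38791
e^(−0.036t) = 0.019056 → t = ln(52.4777)/0.036 = 3.96039/0.036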